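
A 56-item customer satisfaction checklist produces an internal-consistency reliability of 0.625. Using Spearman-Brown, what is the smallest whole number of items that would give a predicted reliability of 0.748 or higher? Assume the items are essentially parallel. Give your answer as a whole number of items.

Spearman-Brown solved for the length factor n:
n = r_target (1 − r_old) / [ r_old (1 − r_target) ]
n = [0.748 × 0.375] / [0.625 × 0.252]
  = 0.280500 / 0.157500 = 1.7810
Items needed = n × 56 = 1.7810 × 56 ≈ 99.74 → round up to 100

100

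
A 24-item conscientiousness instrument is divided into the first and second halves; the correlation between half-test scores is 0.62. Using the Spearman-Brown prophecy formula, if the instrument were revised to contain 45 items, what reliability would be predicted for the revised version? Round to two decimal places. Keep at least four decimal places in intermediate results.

First correct the split-half correlation to full-test reliability: r_full = 2 × 0.62 / (1 + 0.62) ≈ 0.7654
Then adjust to 45 items: n = 45/24 = 1.8750
r_new = n·r_full / (1 + (n − 1)·r_full) = 1.4351 / 1.6697 ≈ 0.8595

0.86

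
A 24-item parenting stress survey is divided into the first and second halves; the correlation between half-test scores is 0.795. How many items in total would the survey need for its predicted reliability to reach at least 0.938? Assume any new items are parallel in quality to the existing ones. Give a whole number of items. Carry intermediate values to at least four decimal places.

47

Corrected full-test reliability: r_full = 2 × 0.795 / (1 + 0.795) ≈ 0.8858
n = r_tgt(1 − r_full) / [r_full(1 − r_tgt)] = 0.938 × 0.1142 / (0.8858 × 0.062) ≈ 1.9505
Required items = 1.9505 × 24 = 46.81, so 47 items.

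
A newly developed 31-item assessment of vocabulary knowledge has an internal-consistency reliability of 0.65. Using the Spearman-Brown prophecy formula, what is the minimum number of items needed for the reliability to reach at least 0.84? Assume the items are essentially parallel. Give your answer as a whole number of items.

n = [0.84 × 0.35] / [0.65 × 0.16]
n = 0.2940 / 0.1040 ≈ 2.8269
2.8269 × 31 = 87.63 → 88 items

88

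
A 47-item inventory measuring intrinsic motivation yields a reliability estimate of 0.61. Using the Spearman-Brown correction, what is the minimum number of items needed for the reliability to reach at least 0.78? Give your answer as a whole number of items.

107

Spearman-Brown solved for the length factor n:
n = r*(1 − r) / [ r (1 − r*) ]
n = 0.78(1 − 0.61) / [0.61(1 − 0.78)]
n = 0.3042 / 0.1342 ≈ 2.2668
Items needed = n × 47 = 2.2668 × 47 ≈ 106.54 → round up to 107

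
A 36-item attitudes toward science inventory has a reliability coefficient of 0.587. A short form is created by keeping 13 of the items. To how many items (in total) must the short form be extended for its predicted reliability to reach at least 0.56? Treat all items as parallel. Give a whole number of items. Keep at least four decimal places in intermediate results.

First, r for the 13-item form: n = 13/36 = 0.3611, so r_13 = 0.3611·0.587/(1 + (0.3611 − 1)·0.587) = 0.3392
Then solve for n' with r_old = 0.3392, r_target = 0.56: n' = 0.56(1 − 0.3392)/[0.3392(1 − 0.56)] = 2.4794
Items = 2.4794 × 13 ≈ 32.23 → 33

33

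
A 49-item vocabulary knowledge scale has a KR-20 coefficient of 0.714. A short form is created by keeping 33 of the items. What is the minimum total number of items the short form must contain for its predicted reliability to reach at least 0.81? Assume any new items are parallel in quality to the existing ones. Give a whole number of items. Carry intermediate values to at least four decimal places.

84

Short-form reliability: n = 33/49 = 0.6735; r_33 = n·r/(1+(n−1)r) ≈ 0.6271
Then solve for n' with r_old = 0.6271, r_target = 0.81: n' = 0.81(1 − 0.6271)/[0.6271(1 − 0.81)] = 2.5351
Total items = 2.5351 × 33 = 83.66, rounded up to 84.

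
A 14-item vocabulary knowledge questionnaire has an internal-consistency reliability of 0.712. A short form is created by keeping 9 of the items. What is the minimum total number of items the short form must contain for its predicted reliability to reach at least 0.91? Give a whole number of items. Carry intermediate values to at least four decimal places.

First, r for the 9-item form: n = 9/14 = 0.6429, so r_9 = 0.6429·0.712/(1 + (0.6429 − 1)·0.712) = 0.6138
Length factor from the short form to reach 0.91: n' = 0.91(1 − 0.6138) / [0.6138(1 − 0.91)] ≈ 6.3619
Items = 6.3619 × 9 ≈ 57.26 → 58

58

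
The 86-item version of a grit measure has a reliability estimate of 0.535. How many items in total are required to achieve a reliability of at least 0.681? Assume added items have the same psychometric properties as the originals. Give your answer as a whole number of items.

Spearman-Brown solved for the length factor n:
n = r_target (1 − r_old) / [ r_old (1 − r_target) ]
n = 0.681 × (1 − 0.535) / [ 0.535 × (1 − 0.681) ]
  = 0.316665 / 0.170665 = 1.8555
1.8555 × 86 = 159.57 → 160 items

160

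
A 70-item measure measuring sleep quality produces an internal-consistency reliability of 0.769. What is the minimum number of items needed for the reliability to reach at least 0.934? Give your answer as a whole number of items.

298

n = 0.934 × (1 − 0.769) / [ 0.769 × (1 − 0.934) ]
n = 0.215754 / 0.050754 ≈ 4.2510
So the test needs 4.2510 × 70 ≈ 297.57 items; rounding up, 298.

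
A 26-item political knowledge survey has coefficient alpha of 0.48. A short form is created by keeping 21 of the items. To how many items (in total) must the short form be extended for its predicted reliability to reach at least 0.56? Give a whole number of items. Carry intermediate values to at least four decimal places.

First, r for the 21-item form: n = 21/26 = 0.8077, so r_21 = 0.8077·0.48/(1 + (0.8077 − 1)·0.48) = 0.4271
Then solve for n' with r_old = 0.4271, r_target = 0.56: n' = 0.56(1 − 0.4271)/[0.4271(1 − 0.56)] = 1.7072
Items = 1.7072 × 21 ≈ 35.85 → 36

36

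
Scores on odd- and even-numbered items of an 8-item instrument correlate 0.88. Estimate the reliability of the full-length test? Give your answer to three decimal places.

0.936

The full test is twice the length of either half (n = 2).
r_full = 2r_hh / (1 + r_hh) = 2 × 0.88 / (1 + 0.88)
       = 1.7600 / 1.8800 = 0.9362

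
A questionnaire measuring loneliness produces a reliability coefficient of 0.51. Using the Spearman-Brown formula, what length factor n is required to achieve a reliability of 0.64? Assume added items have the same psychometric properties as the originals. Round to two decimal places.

1.71

Spearman-Brown solved for the length factor n:
n = r_target (1 − r_old) / [ r_old (1 − r_target) ]
n = 0.64 × (1 − 0.51) / [ 0.51 × (1 − 0.64) ]
  = 0.3136 / 0.1836 = 1.7081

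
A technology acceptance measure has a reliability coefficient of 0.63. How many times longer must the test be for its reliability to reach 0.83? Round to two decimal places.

Invert Spearman-Brown to solve for n:
n = r*(1 − r) / [ r (1 − r*) ]
n = 0.83(1 − 0.63) / [0.63(1 − 0.83)]
n = 0.3071 / 0.1071 ≈ 2.8674

2.87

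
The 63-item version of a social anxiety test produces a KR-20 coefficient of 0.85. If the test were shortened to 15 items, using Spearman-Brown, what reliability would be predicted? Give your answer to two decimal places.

0.57

The new length is 15/63 = 0.2381 times the old.
r_new = (0.2381 × 0.85) / (1 + (0.2381 − 1) × 0.85)
     = 0.2024 / 0.3524 = 0.5743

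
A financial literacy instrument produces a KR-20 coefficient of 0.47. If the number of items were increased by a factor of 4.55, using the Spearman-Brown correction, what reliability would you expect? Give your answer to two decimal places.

0.80

r_new = (4.55 × 0.47) / (1 + (4.55 − 1) × 0.47)
     = 2.1385 / 2.6685 = 0.8014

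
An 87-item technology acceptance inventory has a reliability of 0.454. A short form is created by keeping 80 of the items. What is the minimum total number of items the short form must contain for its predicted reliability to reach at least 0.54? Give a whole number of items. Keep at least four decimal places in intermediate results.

123

First, r for the 80-item form: n = 80/87 = 0.9195, so r_80 = 0.9195·0.454/(1 + (0.9195 − 1)·0.454) = 0.4333
Then solve for n' with r_old = 0.4333, r_target = 0.54: n' = 0.54(1 − 0.4333)/[0.4333(1 − 0.54)] = 1.5353
Total items = 1.5353 × 80 = 122.82, rounded up to 123.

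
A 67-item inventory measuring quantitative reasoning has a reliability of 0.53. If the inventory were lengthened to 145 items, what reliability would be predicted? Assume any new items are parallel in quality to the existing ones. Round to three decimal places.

Length ratio n = 145/67 = 2.1642
By Spearman-Brown, r_new = n r / (1 + (n − 1) r).
r_new = 2.1642·0.53 / [1 + (2.1642 − 1)·0.53]
r_new = 1.1470 / 1.6170 ≈ 0.7093

0.709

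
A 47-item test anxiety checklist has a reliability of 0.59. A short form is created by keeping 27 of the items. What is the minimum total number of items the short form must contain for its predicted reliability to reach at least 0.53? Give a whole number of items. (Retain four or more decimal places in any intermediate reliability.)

Short-form reliability: n = 27/47 = 0.5745; r_27 = n·r/(1+(n−1)r) ≈ 0.4526
Length factor from the short form to reach 0.53: n' = 0.53(1 − 0.4526) / [0.4526(1 − 0.53)] ≈ 1.3639
Items = 1.3639 × 27 ≈ 36.83 → 37

37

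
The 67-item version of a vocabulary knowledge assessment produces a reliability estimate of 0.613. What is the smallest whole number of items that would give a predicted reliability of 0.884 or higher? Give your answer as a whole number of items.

Rearranging the Spearman-Brown formula for n,
n = r_target (1 − r_old) / [ r_old (1 − r_target) ]
n = [0.884 × 0.387] / [0.613 × 0.116]
n = 0.342108 / 0.071108 ≈ 4.8111
Items needed = n × 67 = 4.8111 × 67 ≈ 322.34 → round up to 323

323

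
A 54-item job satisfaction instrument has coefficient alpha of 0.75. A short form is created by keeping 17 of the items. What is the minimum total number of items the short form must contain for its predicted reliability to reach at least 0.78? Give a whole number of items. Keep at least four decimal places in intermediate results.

First, r for the 17-item form: n = 17/54 = 0.3148, so r_17 = 0.3148·0.75/(1 + (0.3148 − 1)·0.75) = 0.4857
Length factor from the short form to reach 0.78: n' = 0.78(1 − 0.4857) / [0.4857(1 − 0.78)] ≈ 3.7542
Total items = 3.7542 × 17 = 63.82, rounded up to 64.

64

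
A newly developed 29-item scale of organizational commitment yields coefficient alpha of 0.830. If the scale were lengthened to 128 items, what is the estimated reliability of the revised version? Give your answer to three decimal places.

0.956

The new length is 128/29 = 4.4138 times the old.
Spearman-Brown: r_new = n·r / (1 + (n − 1)·r)
r_new = 4.4138·0.830 / [1 + (4.4138 − 1)·0.830]
r_new = 3.6635 / 3.8335 ≈ 0.9557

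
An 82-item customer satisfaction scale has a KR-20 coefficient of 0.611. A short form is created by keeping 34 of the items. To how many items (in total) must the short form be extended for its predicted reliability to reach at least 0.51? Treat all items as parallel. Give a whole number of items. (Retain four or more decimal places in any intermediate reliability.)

First, r for the 34-item form: n = 34/82 = 0.4146, so r_34 = 0.4146·0.611/(1 + (0.4146 − 1)·0.611) = 0.3944
Then solve for n' with r_old = 0.3944, r_target = 0.51: n' = 0.51(1 − 0.3944)/[0.3944(1 − 0.51)] = 1.5982
Items = 1.5982 × 34 ≈ 54.34 → 55

55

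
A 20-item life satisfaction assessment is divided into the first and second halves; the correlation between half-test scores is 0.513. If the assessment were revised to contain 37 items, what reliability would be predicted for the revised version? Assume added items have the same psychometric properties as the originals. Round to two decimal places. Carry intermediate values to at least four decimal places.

0.80

First correct the split-half correlation to full-test reliability: r_full = 2 × 0.513 / (1 + 0.513) ≈ 0.6781
Length factor from 20 to 37 items: n = 37/20 = 1.8500
r_new = n·r_full / (1 + (n − 1)·r_full) = 1.2545 / 1.5764 ≈ 0.7958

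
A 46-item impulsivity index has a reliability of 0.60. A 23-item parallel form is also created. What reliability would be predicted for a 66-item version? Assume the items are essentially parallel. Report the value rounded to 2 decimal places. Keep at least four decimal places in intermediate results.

0.68

The 23-item form is not needed; work directly from the 46-item form with n = 66/46 = 1.4348.
r_{66} = n·r / (1 + (n − 1)·r) = 0.8609 / 1.2609 ≈ 0.6828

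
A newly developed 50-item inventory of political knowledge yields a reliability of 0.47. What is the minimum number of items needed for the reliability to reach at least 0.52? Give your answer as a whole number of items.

62

Invert Spearman-Brown to solve for n:
n = r*(1 − r) / [ r (1 − r*) ]
n = 0.52(1 − 0.47) / [0.47(1 − 0.52)]
  = 0.2756 / 0.2256 = 1.2216
1.2216 × 50 = 61.08 → 62 items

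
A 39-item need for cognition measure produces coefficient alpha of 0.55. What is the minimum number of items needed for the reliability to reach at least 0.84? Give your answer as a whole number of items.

Invert Spearman-Brown to solve for n:
n = r_target (1 − r_old) / [ r_old (1 − r_target) ]
n = 0.84 × (1 − 0.55) / [ 0.55 × (1 − 0.84) ]
n = 0.3780 / 0.0880 ≈ 4.2955
Items needed = n × 39 = 4.2955 × 39 ≈ 167.52 → round up to 168

168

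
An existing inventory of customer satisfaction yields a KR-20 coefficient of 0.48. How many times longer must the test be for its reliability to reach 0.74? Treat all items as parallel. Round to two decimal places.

n = 0.74 × (1 − 0.48) / [ 0.48 × (1 − 0.74) ]
  = 0.3848 / 0.1248 = 3.0833

3.08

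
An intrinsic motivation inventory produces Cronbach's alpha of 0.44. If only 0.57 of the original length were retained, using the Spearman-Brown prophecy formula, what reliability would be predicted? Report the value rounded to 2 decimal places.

Apply the Spearman-Brown prophecy formula, r' = nr / [1 + (n − 1)r]:
r_new = 0.57·0.44 / [1 + (0.57 − 1)·0.44]
r_new = 0.2508 / 0.8108 ≈ 0.3093

0.31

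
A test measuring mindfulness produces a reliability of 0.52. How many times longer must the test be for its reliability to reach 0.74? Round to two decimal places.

2.63

Invert Spearman-Brown to solve for n:
n = r_target (1 − r_old) / [ r_old (1 − r_target) ]
n = 0.74(1 − 0.52) / [0.52(1 − 0.74)]
  = 0.3552 / 0.1352 = 2.6272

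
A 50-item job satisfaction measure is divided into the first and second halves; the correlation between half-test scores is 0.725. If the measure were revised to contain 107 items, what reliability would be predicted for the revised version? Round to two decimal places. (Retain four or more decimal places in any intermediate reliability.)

Spearman-Brown correction (n = 2): r_full = 2·0.725/(1 + 0.725) = 0.8406
Then adjust to 107 items: n = 107/50 = 2.1400
r_new = n·r_full / (1 + (n − 1)·r_full) = 1.7989 / 1.9583 ≈ 0.9186

0.92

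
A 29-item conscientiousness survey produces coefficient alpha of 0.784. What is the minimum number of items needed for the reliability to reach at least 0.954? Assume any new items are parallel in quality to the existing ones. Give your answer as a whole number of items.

Invert Spearman-Brown to solve for n:
n = r_target (1 − r_old) / [ r_old (1 − r_target) ]
n = [0.954 × 0.216] / [0.784 × 0.046]
  = 0.206064 / 0.036064 = 5.7138
So the test needs 5.7138 × 29 ≈ 165.70 items; rounding up, 166.

166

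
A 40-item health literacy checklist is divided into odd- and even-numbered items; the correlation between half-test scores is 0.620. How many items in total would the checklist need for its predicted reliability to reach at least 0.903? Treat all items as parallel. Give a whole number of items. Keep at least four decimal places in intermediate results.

Corrected full-test reliability: r_full = 2 × 0.620 / (1 + 0.620) ≈ 0.7654
n = r_tgt(1 − r_full) / [r_full(1 − r_tgt)] = 0.903 × 0.2346 / (0.7654 × 0.097) ≈ 2.8534
Items = 2.8534 × 40 ≈ 114.14 → 115

115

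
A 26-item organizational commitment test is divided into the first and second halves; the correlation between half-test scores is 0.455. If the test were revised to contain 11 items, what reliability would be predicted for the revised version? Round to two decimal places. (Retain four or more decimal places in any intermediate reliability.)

Spearman-Brown correction (n = 2): r_full = 2·0.455/(1 + 0.455) = 0.6254
Then adjust to 11 items: n = 11/26 = 0.4231
r_new = n·r_full / (1 + (n − 1)·r_full) = 0.2646 / 0.6392 ≈ 0.4140

0.41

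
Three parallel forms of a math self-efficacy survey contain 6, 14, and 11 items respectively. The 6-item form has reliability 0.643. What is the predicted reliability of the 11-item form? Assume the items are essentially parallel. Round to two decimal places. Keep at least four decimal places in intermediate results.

0.77

The 14-item form is not needed; work directly from the 6-item form with n = 11/6 = 1.8333.
r_{11} = n·r / (1 + (n − 1)·r) = 1.1788 / 1.5358 ≈ 0.7675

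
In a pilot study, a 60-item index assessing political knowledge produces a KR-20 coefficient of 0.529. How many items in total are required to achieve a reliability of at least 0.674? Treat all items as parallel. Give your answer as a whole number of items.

111

n = 0.674(1 − 0.529) / [0.529(1 − 0.674)]
n = 0.317454 / 0.172454 ≈ 1.8408
Items needed = n × 60 = 1.8408 × 60 ≈ 110.45 → round up to 111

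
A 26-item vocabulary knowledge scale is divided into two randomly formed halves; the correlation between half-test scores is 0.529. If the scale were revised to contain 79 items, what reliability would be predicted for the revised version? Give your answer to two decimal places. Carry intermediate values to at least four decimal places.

Spearman-Brown correction (n = 2): r_full = 2·0.529/(1 + 0.529) = 0.6920
Length factor from 26 to 79 items: n = 79/26 = 3.0385
r_new = n·r_full / (1 + (n − 1)·r_full) = 2.1026 / 2.4106 ≈ 0.8722

0.87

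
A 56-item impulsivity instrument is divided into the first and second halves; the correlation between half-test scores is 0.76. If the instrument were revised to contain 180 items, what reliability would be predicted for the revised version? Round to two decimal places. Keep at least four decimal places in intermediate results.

Full-test reliability from the split-half r: r_full = 2(0.76)/(1 + 0.76) = 0.8636
Then adjust to 180 items: n = 180/56 = 3.2143
r_new = n·r_full / (1 + (n − 1)·r_full) = 2.7759 / 2.9123 ≈ 0.9532

0.95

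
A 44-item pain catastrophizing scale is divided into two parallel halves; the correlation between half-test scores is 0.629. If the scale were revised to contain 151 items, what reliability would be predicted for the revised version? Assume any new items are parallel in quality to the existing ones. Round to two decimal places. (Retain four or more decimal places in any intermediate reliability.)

0.92

Spearman-Brown correction (n = 2): r_full = 2·0.629/(1 + 0.629) = 0.7723
Then adjust to 151 items: n = 151/44 = 3.4318
r_new = n·r_full / (1 + (n − 1)·r_full) = 2.6504 / 2.8781 ≈ 0.9209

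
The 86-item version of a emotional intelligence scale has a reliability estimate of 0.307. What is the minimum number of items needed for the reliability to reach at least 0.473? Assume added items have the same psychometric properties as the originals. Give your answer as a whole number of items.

n = [0.473 × 0.693] / [0.307 × 0.527]
  = 0.327789 / 0.161789 = 2.0260
2.0260 × 86 = 174.24 → 175 items

175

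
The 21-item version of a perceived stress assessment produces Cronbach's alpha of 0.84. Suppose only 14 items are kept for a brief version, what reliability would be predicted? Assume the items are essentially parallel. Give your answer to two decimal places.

n = 14/21 = 0.6667
r_new = 0.6667·0.84 / [1 + (0.6667 − 1)·0.84]
r_new = 0.5600 / 0.7200 ≈ 0.7778

0.78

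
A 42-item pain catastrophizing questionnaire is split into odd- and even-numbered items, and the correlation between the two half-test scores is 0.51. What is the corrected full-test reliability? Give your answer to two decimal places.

0.68

r_full = 2r_hh / (1 + r_hh) = 2 × 0.51 / (1 + 0.51)
       = 1.0200 / 1.5100 = 0.6755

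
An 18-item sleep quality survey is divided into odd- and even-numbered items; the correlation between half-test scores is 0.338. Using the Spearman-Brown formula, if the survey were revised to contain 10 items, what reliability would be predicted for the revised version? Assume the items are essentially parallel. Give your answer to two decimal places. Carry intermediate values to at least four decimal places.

Full-test reliability from the split-half r: r_full = 2(0.338)/(1 + 0.338) = 0.5052
Length factor from 18 to 10 items: n = 10/18 = 0.5556
r_new = n·r_full / (1 + (n − 1)·r_full) = 0.2807 / 0.7755 ≈ 0.3620

0.36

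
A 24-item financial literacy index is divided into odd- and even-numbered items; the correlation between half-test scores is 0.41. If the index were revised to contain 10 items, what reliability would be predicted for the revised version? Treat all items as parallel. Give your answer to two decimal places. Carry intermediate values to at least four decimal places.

Spearman-Brown correction (n = 2): r_full = 2·0.41/(1 + 0.41) = 0.5816
Length factor from 24 to 10 items: n = 10/24 = 0.4167
r_new = n·r_full / (1 + (n − 1)·r_full) = 0.2424 / 0.6608 ≈ 0.3668

0.37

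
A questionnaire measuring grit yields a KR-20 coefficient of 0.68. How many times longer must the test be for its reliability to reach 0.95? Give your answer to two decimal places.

8.94

Spearman-Brown solved for the length factor n:
n = r*(1 − r) / [ r (1 − r*) ]
n = 0.95(1 − 0.68) / [0.68(1 − 0.95)]
  = 0.3040 / 0.0340 = 8.9412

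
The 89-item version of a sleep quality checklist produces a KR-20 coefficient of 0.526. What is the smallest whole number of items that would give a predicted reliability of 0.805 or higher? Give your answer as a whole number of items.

332

n = 0.805(1 − 0.526) / [0.526(1 − 0.805)]
n = 0.381570 / 0.102570 ≈ 3.7201
So the test needs 3.7201 × 89 ≈ 331.09 items; rounding up, 332.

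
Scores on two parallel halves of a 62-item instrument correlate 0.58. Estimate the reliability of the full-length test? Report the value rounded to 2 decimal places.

0.73

r_full = 2r_hh / (1 + r_hh) = 2 × 0.58 / (1 + 0.58)
       = 1.1600 / 1.5800 = 0.7342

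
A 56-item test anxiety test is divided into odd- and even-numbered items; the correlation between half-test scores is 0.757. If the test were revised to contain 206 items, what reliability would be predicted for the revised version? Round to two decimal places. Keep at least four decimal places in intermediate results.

First correct the split-half correlation to full-test reliability: r_full = 2 × 0.757 / (1 + 0.757) ≈ 0.8617
Then adjust to 206 items: n = 206/56 = 3.6786
r_new = n·r_full / (1 + (n − 1)·r_full) = 3.1698 / 3.3081 ≈ 0.9582

0.96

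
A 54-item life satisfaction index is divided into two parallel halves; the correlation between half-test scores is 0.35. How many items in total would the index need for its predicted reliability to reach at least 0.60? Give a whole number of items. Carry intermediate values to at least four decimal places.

76

Corrected full-test reliability: r_full = 2 × 0.35 / (1 + 0.35) ≈ 0.5185
Solve Spearman-Brown for n: n = 0.60(1 − 0.5185) / [0.5185(1 − 0.60)] = 1.3930
Required items = 1.3930 × 54 = 75.22, so 76 items.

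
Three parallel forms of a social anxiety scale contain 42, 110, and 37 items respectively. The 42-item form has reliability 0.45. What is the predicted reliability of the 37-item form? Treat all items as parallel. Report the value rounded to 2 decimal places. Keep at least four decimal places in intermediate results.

0.42

Only the ratio of lengths matters: n = 37/42 = 0.8810
r_{37} = n·r / (1 + (n − 1)·r) = 0.3965 / 0.9465 ≈ 0.4189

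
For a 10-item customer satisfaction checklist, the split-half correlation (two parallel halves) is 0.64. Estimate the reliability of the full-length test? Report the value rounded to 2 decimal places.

Apply the Spearman-Brown correction with n = 2:
r_full = 2r_hh / (1 + r_hh) = 2 × 0.64 / (1 + 0.64)
       = 1.2800 / 1.6400 = 0.7805

0.78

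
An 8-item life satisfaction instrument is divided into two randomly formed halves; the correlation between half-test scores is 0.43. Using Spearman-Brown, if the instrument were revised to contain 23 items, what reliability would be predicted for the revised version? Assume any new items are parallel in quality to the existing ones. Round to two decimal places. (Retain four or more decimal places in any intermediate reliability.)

Spearman-Brown correction (n = 2): r_full = 2·0.43/(1 + 0.43) = 0.6014
Length factor from 8 to 23 items: n = 23/8 = 2.8750
r_new = n·r_full / (1 + (n − 1)·r_full) = 1.7290 / 2.1276 ≈ 0.8127

0.81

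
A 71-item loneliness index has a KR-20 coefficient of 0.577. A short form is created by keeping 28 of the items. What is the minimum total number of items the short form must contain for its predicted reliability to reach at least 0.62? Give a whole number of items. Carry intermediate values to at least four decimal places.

Short-form reliability: n = 28/71 = 0.3944; r_28 = n·r/(1+(n−1)r) ≈ 0.3498
Length factor from the short form to reach 0.62: n' = 0.62(1 − 0.3498) / [0.3498(1 − 0.62)] ≈ 3.0327
Items = 3.0327 × 28 ≈ 84.92 → 85

85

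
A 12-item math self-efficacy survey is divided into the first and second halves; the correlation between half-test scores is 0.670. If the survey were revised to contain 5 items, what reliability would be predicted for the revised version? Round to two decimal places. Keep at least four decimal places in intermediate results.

0.63

Spearman-Brown correction (n = 2): r_full = 2·0.670/(1 + 0.670) = 0.8024
Then adjust to 5 items: n = 5/12 = 0.4167
r_new = n·r_full / (1 + (n − 1)·r_full) = 0.3344 / 0.5320 ≈ 0.6286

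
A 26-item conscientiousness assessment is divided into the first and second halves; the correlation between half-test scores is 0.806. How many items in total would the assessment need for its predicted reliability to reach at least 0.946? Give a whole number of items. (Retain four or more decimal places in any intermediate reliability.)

Corrected full-test reliability: r_full = 2 × 0.806 / (1 + 0.806) ≈ 0.8926
n = r_tgt(1 − r_full) / [r_full(1 − r_tgt)] = 0.946 × 0.1074 / (0.8926 × 0.054) ≈ 2.1079
Items = 2.1079 × 26 ≈ 54.81 → 55

55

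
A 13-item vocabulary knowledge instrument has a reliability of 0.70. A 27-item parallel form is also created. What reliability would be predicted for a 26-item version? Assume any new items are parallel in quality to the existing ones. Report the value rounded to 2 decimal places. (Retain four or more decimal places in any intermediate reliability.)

The 27-item form is not needed; work directly from the 13-item form with n = 26/13 = 2.0000.
r_{26} = n·r / (1 + (n − 1)·r) = 1.4000 / 1.7000 ≈ 0.8235

0.82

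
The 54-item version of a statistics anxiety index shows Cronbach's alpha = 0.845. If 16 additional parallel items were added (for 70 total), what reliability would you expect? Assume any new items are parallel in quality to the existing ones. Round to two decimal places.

n = 70/54 = 1.2963
By Spearman-Brown, r_new = n r / (1 + (n − 1) r).
r_new = 1.2963·0.845 / [1 + (1.2963 − 1)·0.845]
     = 1.0954 / 1.2504 = 0.8760

0.88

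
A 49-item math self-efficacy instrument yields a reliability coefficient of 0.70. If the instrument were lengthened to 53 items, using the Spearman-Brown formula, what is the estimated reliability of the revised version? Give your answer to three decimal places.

Length ratio n = 53/49 = 1.0816
r_new = 1.0816·0.70 / [1 + (1.0816 − 1)·0.70]
     = 0.7571 / 1.0571 = 0.7162

0.716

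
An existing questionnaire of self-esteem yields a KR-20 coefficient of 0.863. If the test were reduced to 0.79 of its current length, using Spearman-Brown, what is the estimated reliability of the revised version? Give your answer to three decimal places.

Apply the Spearman-Brown prophecy formula, r' = nr / [1 + (n − 1)r]:
r_new = 0.79·0.863 / [1 + (0.79 − 1)·0.863]
     = 0.6818 / 0.8188 = 0.8327

0.833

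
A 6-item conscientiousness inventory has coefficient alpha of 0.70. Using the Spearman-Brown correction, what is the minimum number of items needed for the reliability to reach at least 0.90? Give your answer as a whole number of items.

24

Invert Spearman-Brown to solve for n:
n = r*(1 − r) / [ r (1 − r*) ]
n = [0.90 × 0.30] / [0.70 × 0.10]
n = 0.2700 / 0.0700 ≈ 3.8571
3.8571 × 6 = 23.14 → 24 items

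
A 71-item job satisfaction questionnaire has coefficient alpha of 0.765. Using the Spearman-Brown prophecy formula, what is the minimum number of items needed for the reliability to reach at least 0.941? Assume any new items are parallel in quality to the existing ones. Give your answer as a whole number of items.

348

n = 0.941 × (1 − 0.765) / [ 0.765 × (1 − 0.941) ]
  = 0.221135 / 0.045135 = 4.8994
Items needed = n × 71 = 4.8994 × 71 ≈ 347.86 → round up to 348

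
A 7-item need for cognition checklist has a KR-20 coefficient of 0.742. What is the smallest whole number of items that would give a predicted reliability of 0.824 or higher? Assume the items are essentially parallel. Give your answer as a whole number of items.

12

Rearranging the Spearman-Brown formula for n,
n = r*(1 − r) / [ r (1 − r*) ]
n = 0.824(1 − 0.742) / [0.742(1 − 0.824)]
n = 0.212592 / 0.130592 ≈ 1.6279
1.6279 × 7 = 11.40 → 12 items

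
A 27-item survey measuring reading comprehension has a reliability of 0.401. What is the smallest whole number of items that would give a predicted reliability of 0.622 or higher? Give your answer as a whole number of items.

67

Rearranging the Spearman-Brown formula for n,
n = r_target (1 − r_old) / [ r_old (1 − r_target) ]
n = 0.622 × (1 − 0.401) / [ 0.401 × (1 − 0.622) ]
  = 0.372578 / 0.151578 = 2.4580
Items needed = n × 27 = 2.4580 × 27 ≈ 66.37 → round up to 67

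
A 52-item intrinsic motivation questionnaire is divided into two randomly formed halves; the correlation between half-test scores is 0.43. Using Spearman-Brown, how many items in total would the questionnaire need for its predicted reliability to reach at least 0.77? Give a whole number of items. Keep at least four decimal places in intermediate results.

116

r_full = 2(0.43)/(1 + 0.43) = 0.6014
n = r_tgt(1 − r_full) / [r_full(1 − r_tgt)] = 0.77 × 0.3986 / (0.6014 × 0.23) ≈ 2.2189
Required items = 2.2189 × 52 = 115.38, so 116 items.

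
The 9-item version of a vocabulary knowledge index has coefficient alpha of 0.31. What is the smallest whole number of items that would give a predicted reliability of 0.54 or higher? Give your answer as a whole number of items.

24

Rearranging the Spearman-Brown formula for n,
n = r*(1 − r) / [ r (1 − r*) ]
n = 0.54(1 − 0.31) / [0.31(1 − 0.54)]
n = 0.3726 / 0.1426 ≈ 2.6129
So the test needs 2.6129 × 9 ≈ 23.52 items; rounding up, 24.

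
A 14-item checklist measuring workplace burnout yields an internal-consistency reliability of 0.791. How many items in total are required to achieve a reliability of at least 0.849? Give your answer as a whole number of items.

21

Spearman-Brown solved for the length factor n:
n = r_target (1 − r_old) / [ r_old (1 − r_target) ]
n = 0.849 × (1 − 0.791) / [ 0.791 × (1 − 0.849) ]
n = 0.177441 / 0.119441 ≈ 1.4856
1.4856 × 14 = 20.80 → 21 items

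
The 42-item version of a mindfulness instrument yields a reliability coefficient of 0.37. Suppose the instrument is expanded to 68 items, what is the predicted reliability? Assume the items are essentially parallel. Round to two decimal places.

n = 68/42 = 1.619
By Spearman-Brown, r_new = n r / (1 + (n − 1) r).
r_new = (1.619 × 0.37) / (1 + (1.619 − 1) × 0.37)
     = 0.5990 / 1.2290 = 0.4874

0.49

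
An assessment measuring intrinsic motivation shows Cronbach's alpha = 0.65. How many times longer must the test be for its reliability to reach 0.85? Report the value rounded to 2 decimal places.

3.05

n = 0.85(1 − 0.65) / [0.65(1 − 0.85)]
  = 0.2975 / 0.0975 = 3.0513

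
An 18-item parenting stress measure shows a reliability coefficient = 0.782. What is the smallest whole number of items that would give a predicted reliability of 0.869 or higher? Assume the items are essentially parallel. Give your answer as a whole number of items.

n = 0.869 × (1 − 0.782) / [ 0.782 × (1 − 0.869) ]
  = 0.189442 / 0.102442 = 1.8493
1.8493 × 18 = 33.29 → 34 items

34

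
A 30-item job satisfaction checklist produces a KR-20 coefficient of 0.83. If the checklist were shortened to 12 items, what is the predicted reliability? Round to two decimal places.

0.66

n = 12/30 = 0.4
By Spearman-Brown, r_new = n r / (1 + (n − 1) r).
r_new = 0.4·0.83 / [1 + (0.4 − 1)·0.83]
     = 0.3320 / 0.5020 = 0.6614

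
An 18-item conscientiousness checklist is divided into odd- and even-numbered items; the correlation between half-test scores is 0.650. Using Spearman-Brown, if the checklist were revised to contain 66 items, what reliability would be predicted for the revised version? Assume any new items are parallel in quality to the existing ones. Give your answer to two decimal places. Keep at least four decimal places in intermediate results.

0.93

First correct the split-half correlation to full-test reliability: r_full = 2 × 0.650 / (1 + 0.650) ≈ 0.7879
Length factor from 18 to 66 items: n = 66/18 = 3.6667
r_new = n·r_full / (1 + (n − 1)·r_full) = 2.8890 / 3.1011 ≈ 0.9316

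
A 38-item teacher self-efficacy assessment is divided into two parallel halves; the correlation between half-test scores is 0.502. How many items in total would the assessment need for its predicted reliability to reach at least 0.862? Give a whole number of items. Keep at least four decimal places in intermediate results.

r_full = 2(0.502)/(1 + 0.502) = 0.6684
Solve Spearman-Brown for n: n = 0.862(1 − 0.6684) / [0.6684(1 − 0.862)] = 3.0989
Items = 3.0989 × 38 ≈ 117.76 → 118

118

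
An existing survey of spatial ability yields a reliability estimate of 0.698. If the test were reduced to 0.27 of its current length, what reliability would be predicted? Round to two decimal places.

r_new = 0.27·0.698 / [1 + (0.27 − 1)·0.698]
r_new = 0.1885 / 0.4905 ≈ 0.3843

0.38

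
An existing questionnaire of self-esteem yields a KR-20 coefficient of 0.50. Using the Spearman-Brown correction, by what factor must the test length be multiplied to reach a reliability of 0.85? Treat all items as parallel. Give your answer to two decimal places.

n = 0.85 × (1 − 0.50) / [ 0.50 × (1 − 0.85) ]
  = 0.4250 / 0.0750 = 5.6667

5.67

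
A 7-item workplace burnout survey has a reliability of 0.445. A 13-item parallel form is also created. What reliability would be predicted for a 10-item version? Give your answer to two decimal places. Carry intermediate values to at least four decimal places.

0.53

Only the ratio of lengths matters: n = 10/7 = 1.4286
r_{10} = n·r / (1 + (n − 1)·r) = 0.6357 / 1.1907 ≈ 0.5339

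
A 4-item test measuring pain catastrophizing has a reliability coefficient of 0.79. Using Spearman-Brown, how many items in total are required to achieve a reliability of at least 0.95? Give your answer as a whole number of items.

21

Spearman-Brown solved for the length factor n:
n = r_target (1 − r_old) / [ r_old (1 − r_target) ]
n = 0.95(1 − 0.79) / [0.79(1 − 0.95)]
n = 0.1995 / 0.0395 ≈ 5.0506
Items needed = n × 4 = 5.0506 × 4 ≈ 20.20 → round up to 21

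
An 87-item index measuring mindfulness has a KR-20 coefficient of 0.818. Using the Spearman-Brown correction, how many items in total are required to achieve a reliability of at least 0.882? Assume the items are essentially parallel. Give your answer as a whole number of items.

Rearranging the Spearman-Brown formula for n,
n = r*(1 − r) / [ r (1 − r*) ]
n = 0.882 × (1 − 0.818) / [ 0.818 × (1 − 0.882) ]
  = 0.160524 / 0.096524 = 1.6630
Items needed = n × 87 = 1.6630 × 87 ≈ 144.68 → round up to 145

145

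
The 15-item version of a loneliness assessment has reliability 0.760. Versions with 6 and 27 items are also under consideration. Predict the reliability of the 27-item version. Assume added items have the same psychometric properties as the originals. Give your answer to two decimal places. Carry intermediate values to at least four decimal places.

0.85

The 6-item form is not needed; work directly from the 15-item form with n = 27/15 = 1.8000.
r_{27} = n·r / (1 + (n − 1)·r) = 1.3680 / 1.6080 ≈ 0.8507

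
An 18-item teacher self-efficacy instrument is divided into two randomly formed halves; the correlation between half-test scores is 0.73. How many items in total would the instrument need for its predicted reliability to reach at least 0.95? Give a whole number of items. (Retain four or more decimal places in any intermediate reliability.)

r_full = 2(0.73)/(1 + 0.73) = 0.8439
Solve Spearman-Brown for n: n = 0.95(1 − 0.8439) / [0.8439(1 − 0.95)] = 3.5145
Items = 3.5145 × 18 ≈ 63.26 → 64

64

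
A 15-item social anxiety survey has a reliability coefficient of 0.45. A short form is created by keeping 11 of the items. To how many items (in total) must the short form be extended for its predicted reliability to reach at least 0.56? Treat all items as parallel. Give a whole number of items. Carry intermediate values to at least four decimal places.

Short-form reliability: n = 11/15 = 0.7333; r_11 = n·r/(1+(n−1)r) ≈ 0.3750
Then solve for n' with r_old = 0.3750, r_target = 0.56: n' = 0.56(1 − 0.3750)/[0.3750(1 − 0.56)] = 2.1212
Items = 2.1212 × 11 ≈ 23.33 → 24

24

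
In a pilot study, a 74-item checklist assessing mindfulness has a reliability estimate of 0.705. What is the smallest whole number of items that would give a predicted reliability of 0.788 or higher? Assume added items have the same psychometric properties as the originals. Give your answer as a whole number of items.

116

Invert Spearman-Brown to solve for n:
n = r*(1 − r) / [ r (1 − r*) ]
n = 0.788 × (1 − 0.705) / [ 0.705 × (1 − 0.788) ]
  = 0.232460 / 0.149460 = 1.5553
Items needed = n × 74 = 1.5553 × 74 ≈ 115.09 → round up to 116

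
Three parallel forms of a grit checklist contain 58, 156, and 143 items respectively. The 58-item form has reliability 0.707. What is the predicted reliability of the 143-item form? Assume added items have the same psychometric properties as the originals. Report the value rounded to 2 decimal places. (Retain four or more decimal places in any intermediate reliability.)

0.86

Only the ratio of lengths matters: n = 143/58 = 2.4655
r_{143} = n·r / (1 + (n − 1)·r) = 1.7431 / 2.0361 ≈ 0.8561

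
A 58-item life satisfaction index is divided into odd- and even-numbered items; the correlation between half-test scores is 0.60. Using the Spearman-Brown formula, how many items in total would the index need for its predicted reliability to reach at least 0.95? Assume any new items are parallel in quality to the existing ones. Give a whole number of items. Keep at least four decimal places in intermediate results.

368

Corrected full-test reliability: r_full = 2 × 0.60 / (1 + 0.60) ≈ 0.7500
Solve Spearman-Brown for n: n = 0.95(1 − 0.7500) / [0.7500(1 − 0.95)] = 6.3333
Items = 6.3333 × 58 ≈ 367.33 → 368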